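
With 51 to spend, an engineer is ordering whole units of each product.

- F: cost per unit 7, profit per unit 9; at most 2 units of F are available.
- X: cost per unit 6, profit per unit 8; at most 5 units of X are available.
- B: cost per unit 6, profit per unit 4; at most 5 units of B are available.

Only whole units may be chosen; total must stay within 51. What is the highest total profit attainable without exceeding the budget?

62

X has the best ratio (8/6); taking only X gives at most 5×8 = 40 (stopped by the supply cap of 5).
Mixing does better — 2×F, 5×X, and 1×B: cost 50 ≤ 51, profit 2·9 + 5·8 + 1·4 = 62.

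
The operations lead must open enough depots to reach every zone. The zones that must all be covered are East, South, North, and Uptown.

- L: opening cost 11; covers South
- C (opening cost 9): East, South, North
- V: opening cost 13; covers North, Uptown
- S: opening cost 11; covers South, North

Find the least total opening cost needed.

22

Choose C and V: together they cover East, South, North, Uptown — every zone.
Total opening cost: 9 + 13 = 22.
No cover costs less than 22.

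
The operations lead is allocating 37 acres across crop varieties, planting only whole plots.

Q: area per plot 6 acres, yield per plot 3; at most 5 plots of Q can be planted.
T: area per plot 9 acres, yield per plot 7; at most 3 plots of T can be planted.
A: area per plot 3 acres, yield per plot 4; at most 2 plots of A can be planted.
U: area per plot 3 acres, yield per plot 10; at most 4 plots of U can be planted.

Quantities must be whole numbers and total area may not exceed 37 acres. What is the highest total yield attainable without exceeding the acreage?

2×T, 1×A, and 4×U: area 33 ≤ 37, yield 2·7 + 1·4 + 4·10 = 58.
2×T, 2×A, and 4×U: area 36 ≤ 37, yield 2·7 + 2·4 + 4·10 = 62.
Best is 62.

62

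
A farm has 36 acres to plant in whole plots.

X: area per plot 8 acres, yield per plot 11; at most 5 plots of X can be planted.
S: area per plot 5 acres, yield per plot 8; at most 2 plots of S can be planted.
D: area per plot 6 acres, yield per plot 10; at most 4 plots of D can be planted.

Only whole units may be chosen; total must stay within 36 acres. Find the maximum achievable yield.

57

D has the best ratio (10/6); taking only D gives at most 4×10 = 40 (stopped by the supply cap of 4).
Mixing does better — 1×X, 2×S, and 3×D: area 36 ≤ 36, yield 1·11 + 2·8 + 3·10 = 57.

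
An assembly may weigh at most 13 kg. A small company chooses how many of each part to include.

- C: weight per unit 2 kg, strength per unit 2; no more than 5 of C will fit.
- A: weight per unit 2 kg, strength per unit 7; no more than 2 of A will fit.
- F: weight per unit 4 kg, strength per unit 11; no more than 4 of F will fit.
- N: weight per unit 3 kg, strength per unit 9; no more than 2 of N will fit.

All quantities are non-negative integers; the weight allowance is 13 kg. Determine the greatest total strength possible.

A has the best ratio (7/2); taking only A gives at most 2×7 = 14 (stopped by the supply cap of 2).
Mixing does better — 1×A, 2×F, and 1×N: weight 13 ≤ 13, strength 1·7 + 2·11 + 1·9 = 38.

38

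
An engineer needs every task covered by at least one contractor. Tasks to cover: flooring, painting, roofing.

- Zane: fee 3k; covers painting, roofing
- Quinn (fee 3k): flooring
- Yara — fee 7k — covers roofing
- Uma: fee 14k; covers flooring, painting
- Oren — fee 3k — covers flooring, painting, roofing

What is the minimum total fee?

3

This is a weighted set-cover instance.
Oren alone covers flooring, painting, roofing — every task.
Total fee: 3.
No cover costs less than 3.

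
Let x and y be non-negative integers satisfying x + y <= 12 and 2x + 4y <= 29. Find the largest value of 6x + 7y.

74

(x,y)=(10,2): 1·10+1·2=12≤12, 2·10+4·2=28≤29, objective 74.
(x,y)=(11,1): 1·11+1·1=12≤12, 2·11+4·1=26≤29, objective 73.
(x,y)=(8,3): 1·8+1·3=11≤12, 2·8+4·3=28≤29, objective 69.
The best lattice point is (10,2), giving 74.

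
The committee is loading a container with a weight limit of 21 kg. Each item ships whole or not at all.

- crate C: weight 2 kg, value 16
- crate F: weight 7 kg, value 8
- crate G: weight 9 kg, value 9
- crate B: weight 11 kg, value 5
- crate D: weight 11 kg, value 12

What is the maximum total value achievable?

36

crate C + crate F + crate B: weight 2 + 7 + 11 = 20 ≤ 21, value 16 + 8 + 5 = 29.
crate C + crate F + crate G: weight 2 + 7 + 9 = 18 ≤ 21, value 16 + 8 + 9 = 33.
crate C + crate F + crate D: weight 2 + 7 + 11 = 20 ≤ 21, value 16 + 8 + 12 = 36.
Best is crate C, crate F, and crate D with total value 36.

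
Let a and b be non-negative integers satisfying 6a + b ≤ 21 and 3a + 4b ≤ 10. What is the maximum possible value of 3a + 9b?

18

Relaxing integrality, the LP optimum is 22.50 at (a,b) = (0, 2.5), which is not an integer point.
(a,b)=(0,2) is feasible, giving 18.
(a,b)=(1,1) is feasible, giving 12.
(a,b)=(0,1) is feasible, giving 9.
Maximum is 18 at (a,b)=(0,2).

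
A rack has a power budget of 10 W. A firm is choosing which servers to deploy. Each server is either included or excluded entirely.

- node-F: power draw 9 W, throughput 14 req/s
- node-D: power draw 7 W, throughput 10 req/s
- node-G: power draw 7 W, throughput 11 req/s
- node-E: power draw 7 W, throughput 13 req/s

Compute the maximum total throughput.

14

node-E: power draw 7 ≤ 10, throughput 13.
node-F: power draw 9 ≤ 10, throughput 14.
node-G: power draw 7 ≤ 10, throughput 11.
Best is node-F with total throughput 14.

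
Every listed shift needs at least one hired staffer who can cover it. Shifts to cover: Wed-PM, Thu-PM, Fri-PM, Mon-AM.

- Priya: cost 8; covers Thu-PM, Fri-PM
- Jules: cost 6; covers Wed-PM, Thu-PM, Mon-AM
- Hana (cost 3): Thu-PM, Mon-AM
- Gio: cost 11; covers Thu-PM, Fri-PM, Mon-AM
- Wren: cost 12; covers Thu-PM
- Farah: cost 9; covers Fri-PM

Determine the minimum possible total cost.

The greedy cost-per-new-shift heuristic would pick Hana, Jules, and Priya for 17, but a cheaper cover exists.
Choose Priya and Jules: together they cover Wed-PM, Thu-PM, Fri-PM, Mon-AM — every shift.
Total cost: 8 + 6 = 14.
No cover costs less than 14.

14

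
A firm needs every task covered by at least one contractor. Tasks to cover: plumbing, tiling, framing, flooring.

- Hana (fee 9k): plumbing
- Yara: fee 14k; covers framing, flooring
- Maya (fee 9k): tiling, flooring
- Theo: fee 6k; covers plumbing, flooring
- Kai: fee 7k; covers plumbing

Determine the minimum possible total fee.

29

Choose Yara, Maya, and Theo: together they cover plumbing, tiling, framing, flooring — every task.
Total fee: 14 + 9 + 6 = 29.
No cover costs less than 29.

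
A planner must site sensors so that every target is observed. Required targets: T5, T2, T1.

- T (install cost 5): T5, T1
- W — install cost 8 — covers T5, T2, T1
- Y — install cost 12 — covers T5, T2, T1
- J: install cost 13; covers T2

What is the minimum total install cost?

8

W alone covers T5, T2, T1 — every target.
Total install cost: 8.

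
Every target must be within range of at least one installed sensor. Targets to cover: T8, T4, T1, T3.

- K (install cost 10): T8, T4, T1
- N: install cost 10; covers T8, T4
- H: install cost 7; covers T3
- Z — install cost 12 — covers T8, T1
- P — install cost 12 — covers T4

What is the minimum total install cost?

17

Choose K and H: together they cover T8, T4, T1, T3 — every target.
Total install cost: 10 + 7 = 17.
No cover costs less than 17.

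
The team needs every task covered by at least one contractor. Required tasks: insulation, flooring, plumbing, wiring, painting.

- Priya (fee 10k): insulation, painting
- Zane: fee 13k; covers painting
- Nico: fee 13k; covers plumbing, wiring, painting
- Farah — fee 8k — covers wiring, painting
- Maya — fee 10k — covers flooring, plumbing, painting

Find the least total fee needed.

Choose Priya, Farah, and Maya: together they cover insulation, flooring, plumbing, wiring, painting — every task.
Total fee: 10 + 8 + 10 = 28.
No cover costs less than 28.

28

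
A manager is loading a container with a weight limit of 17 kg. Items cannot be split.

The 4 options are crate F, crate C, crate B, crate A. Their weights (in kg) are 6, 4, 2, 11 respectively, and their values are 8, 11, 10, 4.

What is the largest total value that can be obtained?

This is an integer program with binary decision variables.
crate C + crate B + crate A: weight 4 + 2 + 11 = 17 ≤ 17, value 11 + 10 + 4 = 25.
crate F + crate C + crate B: weight 6 + 4 + 2 = 12 ≤ 17, value 8 + 11 + 10 = 29.
Best is crate F, crate C, and crate B with total value 29.

29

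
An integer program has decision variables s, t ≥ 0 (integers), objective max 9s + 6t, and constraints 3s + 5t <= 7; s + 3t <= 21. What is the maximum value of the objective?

The continuous relaxation peaks at (2.33, 0) with value 21.00; rounding to a feasible lattice point costs some objective.
(s,t)=(2,0): 3·2+5·0=6≤7, 1·2+3·0=2≤21, objective 18.
(s,t)=(1,0): 3·1+5·0=3≤7, 1·1+3·0=1≤21, objective 9.
No feasible integer point exceeds 18.

18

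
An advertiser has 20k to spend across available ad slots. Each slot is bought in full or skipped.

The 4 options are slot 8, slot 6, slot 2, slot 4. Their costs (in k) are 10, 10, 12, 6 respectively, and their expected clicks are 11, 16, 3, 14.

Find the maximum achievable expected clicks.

This is an integer program with binary decision variables.
Allowing fractional choices, the relaxed optimum would be about 34.4, but ad slots are indivisible.
slot 8 + slot 6: cost 10 + 10 = 20 ≤ 20, expected clicks 11 + 16 = 27.
slot 6 + slot 4: cost 10 + 6 = 16 ≤ 20, expected clicks 16 + 14 = 30.
Best is slot 6 and slot 4 with total expected clicks 30.

30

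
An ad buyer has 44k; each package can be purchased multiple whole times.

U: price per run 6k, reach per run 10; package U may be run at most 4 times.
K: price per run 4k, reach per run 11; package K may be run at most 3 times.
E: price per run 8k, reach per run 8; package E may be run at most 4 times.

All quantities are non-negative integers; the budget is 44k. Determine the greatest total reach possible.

4×U, 3×K, and 1×E: price 44 ≤ 44, reach 4·10 + 3·11 + 1·8 = 81.
4×U and 3×K: price 36 ≤ 44, reach 4·10 + 3·11 = 73.
Best is 81.

81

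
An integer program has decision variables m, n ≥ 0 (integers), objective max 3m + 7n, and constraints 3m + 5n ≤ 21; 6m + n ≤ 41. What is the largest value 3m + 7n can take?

(m,n)=(0,4): 3·0+5·4=20≤21, 6·0+1·4=4≤41, objective 28.
(m,n)=(1,3): 3·1+5·3=18≤21, 6·1+1·3=9≤41, objective 24.
Maximum is 28 at (m,n)=(0,4).

28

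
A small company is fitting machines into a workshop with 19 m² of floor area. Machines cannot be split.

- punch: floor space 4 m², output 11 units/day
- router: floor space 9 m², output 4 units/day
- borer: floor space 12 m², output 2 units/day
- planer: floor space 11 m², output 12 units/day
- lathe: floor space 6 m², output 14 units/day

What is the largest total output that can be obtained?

29

Treat it as a binary knapsack problem.
Take punch, router, and lathe: floor space 4 + 9 + 6 = 19 ≤ 19, output 11 + 4 + 14 = 29.
No other feasible combination does better.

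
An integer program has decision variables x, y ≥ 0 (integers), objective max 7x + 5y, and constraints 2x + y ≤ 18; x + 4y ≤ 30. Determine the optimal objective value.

(x,y)=(6,6): 2·6+1·6=18≤18, 1·6+4·6=30≤30, objective 72.
(x,y)=(6,5): 2·6+1·5=17≤18, 1·6+4·5=26≤30, objective 67.
(x,y)=(5,6): 2·5+1·6=16≤18, 1·5+4·6=29≤30, objective 65.
Maximum is 72 at (x,y)=(6,6).

72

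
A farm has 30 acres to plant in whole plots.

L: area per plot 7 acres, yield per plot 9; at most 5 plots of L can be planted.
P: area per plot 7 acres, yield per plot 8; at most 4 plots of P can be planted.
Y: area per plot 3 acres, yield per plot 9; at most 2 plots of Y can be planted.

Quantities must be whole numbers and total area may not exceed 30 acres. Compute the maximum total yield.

45

This is a bounded integer knapsack.
3×L and 2×Y: area 27 ≤ 30, yield 3·9 + 2·9 = 45.
2×L, 1×P, and 2×Y: area 27 ≤ 30, yield 2·9 + 1·8 + 2·9 = 44.
Best is 45.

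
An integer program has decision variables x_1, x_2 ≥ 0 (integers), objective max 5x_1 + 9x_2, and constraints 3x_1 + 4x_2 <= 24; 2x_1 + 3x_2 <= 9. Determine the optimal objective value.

(x_1,x_2)=(0,3) is feasible, giving 27.
(x_1,x_2)=(1,2) is feasible, giving 23.
(x_1,x_2)=(0,2) is feasible, giving 18.
The best lattice point is (0,3), giving 27.

27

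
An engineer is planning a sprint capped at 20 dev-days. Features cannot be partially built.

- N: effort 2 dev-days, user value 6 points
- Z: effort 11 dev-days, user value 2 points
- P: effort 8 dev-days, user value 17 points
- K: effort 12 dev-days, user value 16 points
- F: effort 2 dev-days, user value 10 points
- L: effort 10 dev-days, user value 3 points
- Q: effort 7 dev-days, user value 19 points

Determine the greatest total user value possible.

Treat it as a binary knapsack problem.
Take N, P, F, and Q: effort 2 + 8 + 2 + 7 = 19 ≤ 20, user value 6 + 17 + 10 + 19 = 52.
No other feasible combination does better.

52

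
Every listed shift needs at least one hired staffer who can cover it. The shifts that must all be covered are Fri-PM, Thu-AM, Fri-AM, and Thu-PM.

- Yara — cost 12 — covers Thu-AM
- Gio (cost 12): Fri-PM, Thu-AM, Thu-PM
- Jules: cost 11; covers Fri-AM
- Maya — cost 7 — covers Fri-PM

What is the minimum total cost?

Choose Gio and Jules: together they cover Fri-PM, Thu-AM, Fri-AM, Thu-PM — every shift.
Total cost: 12 + 11 = 23.
No cover costs less than 23.

23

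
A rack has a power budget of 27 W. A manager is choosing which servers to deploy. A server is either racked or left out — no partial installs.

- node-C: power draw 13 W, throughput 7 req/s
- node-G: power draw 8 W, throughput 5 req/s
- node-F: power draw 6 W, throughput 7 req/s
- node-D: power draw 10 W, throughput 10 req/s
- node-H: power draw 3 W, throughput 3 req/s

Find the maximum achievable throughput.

25

node-F + node-D + node-H: power draw 6 + 10 + 3 = 19 ≤ 27, throughput 7 + 10 + 3 = 20.
node-G + node-F + node-D + node-H: power draw 8 + 6 + 10 + 3 = 27 ≤ 27, throughput 5 + 7 + 10 + 3 = 25.
node-G + node-F + node-D: power draw 8 + 6 + 10 = 24 ≤ 27, throughput 5 + 7 + 10 = 22.
Best is node-G, node-F, node-D, and node-H with total throughput 25.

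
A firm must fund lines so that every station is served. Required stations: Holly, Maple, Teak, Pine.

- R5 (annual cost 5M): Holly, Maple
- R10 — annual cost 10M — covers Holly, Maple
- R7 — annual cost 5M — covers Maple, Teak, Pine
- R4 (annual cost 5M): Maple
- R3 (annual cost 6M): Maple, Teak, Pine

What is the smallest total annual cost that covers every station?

This is a weighted set-cover instance.
Choose R5 and R7: together they cover Holly, Maple, Teak, Pine — every station.
Total annual cost: 5 + 5 = 10.
No cover costs less than 10.

10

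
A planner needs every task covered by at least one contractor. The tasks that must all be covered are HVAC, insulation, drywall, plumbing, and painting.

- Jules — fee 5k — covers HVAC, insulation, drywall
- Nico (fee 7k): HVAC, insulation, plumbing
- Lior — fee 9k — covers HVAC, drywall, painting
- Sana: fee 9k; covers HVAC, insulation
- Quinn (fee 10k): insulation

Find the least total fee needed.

16

Choose Nico and Lior: together they cover HVAC, insulation, drywall, plumbing, painting — every task.
Total fee: 7 + 9 = 16.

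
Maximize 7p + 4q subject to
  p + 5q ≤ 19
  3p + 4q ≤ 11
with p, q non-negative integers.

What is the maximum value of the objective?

The continuous relaxation peaks at (3.67, 0) with value 25.67; rounding to a feasible lattice point costs some objective.
(p,q)=(3,0) is feasible, giving 21.
(p,q)=(2,1) is feasible, giving 18.
(p,q)=(2,0) is feasible, giving 14.
No feasible integer point exceeds 21.

21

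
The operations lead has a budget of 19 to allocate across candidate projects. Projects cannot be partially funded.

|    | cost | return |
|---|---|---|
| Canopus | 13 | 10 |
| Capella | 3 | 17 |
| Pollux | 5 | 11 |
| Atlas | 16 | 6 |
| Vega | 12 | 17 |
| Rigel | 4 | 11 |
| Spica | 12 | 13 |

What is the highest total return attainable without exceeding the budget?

Capella + Rigel + Spica: cost 3 + 4 + 12 = 19 ≤ 19, return 17 + 11 + 13 = 41.
Capella + Pollux + Rigel: cost 3 + 5 + 4 = 12 ≤ 19, return 17 + 11 + 11 = 39.
Capella + Vega + Rigel: cost 3 + 12 + 4 = 19 ≤ 19, return 17 + 17 + 11 = 45.
Best is Capella, Vega, and Rigel with total return 45.

45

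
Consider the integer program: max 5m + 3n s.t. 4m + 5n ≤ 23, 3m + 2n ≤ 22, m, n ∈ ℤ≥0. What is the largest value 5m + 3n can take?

(m,n)=(5,0): 4·5+5·0=20≤23, 3·5+2·0=15≤22, objective 25.
(m,n)=(4,1): 4·4+5·1=21≤23, 3·4+2·1=14≤22, objective 23.
(m,n)=(4,0): 4·4+5·0=16≤23, 3·4+2·0=12≤22, objective 20.
No feasible integer point exceeds 25.

25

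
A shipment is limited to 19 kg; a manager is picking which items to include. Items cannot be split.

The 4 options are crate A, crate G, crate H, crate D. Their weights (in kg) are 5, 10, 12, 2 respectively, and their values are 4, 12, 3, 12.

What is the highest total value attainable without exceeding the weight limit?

28

This is an integer program with binary decision variables.
Allowing fractional choices, the relaxed optimum would be about 28.5, but items are indivisible.
crate A + crate G + crate D: weight 5 + 10 + 2 = 17 ≤ 19, value 4 + 12 + 12 = 28.
crate G + crate D: weight 10 + 2 = 12 ≤ 19, value 12 + 12 = 24.
Best is crate A, crate G, and crate D with total value 28.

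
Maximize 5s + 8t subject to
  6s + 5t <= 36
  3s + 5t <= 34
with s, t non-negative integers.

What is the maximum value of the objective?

(s,t)=(1,6): 6·1+5·6=36≤36, 3·1+5·6=33≤34, objective 53.
(s,t)=(0,6): 6·0+5·6=30≤36, 3·0+5·6=30≤34, objective 48.
(s,t)=(1,5): 6·1+5·5=31≤36, 3·1+5·5=28≤34, objective 45.
The best lattice point is (1,6), giving 53.

53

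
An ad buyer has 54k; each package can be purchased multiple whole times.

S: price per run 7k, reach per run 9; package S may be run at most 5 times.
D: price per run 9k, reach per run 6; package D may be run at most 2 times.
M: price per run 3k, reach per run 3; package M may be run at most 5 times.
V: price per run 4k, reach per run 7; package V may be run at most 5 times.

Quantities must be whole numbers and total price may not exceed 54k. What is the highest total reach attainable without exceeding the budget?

77

4×S, 2×M, and 5×V: price 54 ≤ 54, reach 4·9 + 2·3 + 5·7 = 77.
5×S, 1×M, and 4×V: price 54 ≤ 54, reach 5·9 + 1·3 + 4·7 = 76.
Best is 77.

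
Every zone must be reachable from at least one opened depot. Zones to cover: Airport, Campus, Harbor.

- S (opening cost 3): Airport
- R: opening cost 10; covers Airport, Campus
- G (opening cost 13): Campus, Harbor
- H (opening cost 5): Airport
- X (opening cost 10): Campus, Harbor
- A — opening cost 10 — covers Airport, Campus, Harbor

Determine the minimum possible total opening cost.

This is a weighted set-cover instance.
The greedy cost-per-new-zone heuristic would pick S and X for 13, but a cheaper cover exists.
A alone covers Airport, Campus, Harbor — every zone.
Total opening cost: 10.
No cover costs less than 10.

10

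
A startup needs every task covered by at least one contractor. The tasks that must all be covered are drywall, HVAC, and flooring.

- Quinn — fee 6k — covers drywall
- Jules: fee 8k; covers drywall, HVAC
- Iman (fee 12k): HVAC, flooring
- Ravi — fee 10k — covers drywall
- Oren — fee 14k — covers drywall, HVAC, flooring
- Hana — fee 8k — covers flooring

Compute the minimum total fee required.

14

This is an integer covering problem.
The greedy cost-per-new-task heuristic would pick Jules and Hana for 16, but a cheaper cover exists.
Oren alone covers drywall, HVAC, flooring — every task.
Total fee: 14.
No cover costs less than 14.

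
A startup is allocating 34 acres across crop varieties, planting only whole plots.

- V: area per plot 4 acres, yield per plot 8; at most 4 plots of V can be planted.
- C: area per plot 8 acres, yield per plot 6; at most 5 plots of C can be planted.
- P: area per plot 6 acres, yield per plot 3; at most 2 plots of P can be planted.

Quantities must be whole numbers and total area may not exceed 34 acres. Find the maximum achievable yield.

44

V has the best ratio (8/4); taking only V gives at most 4×8 = 32 (stopped by the supply cap of 4).
Mixing does better — 4×V and 2×C: area 32 ≤ 34, yield 4·8 + 2·6 = 44.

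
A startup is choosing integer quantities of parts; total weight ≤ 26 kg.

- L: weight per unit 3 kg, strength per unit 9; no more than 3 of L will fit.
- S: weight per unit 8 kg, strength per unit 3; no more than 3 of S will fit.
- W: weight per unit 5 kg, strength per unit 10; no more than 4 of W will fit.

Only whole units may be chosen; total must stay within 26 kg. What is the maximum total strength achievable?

58

This is a bounded integer knapsack.
2×L and 4×W: weight 26 ≤ 26, strength 2·9 + 4·10 = 58.
3×L and 3×W: weight 24 ≤ 26, strength 3·9 + 3·10 = 57.
Best is 58.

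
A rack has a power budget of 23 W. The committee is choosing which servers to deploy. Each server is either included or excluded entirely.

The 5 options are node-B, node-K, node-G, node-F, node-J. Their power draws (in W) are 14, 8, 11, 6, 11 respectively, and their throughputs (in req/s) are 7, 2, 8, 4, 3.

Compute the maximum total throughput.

12

Allowing fractional choices, the relaxed optimum would be about 15.0, but servers are indivisible.
node-G + node-F: power draw 11 + 6 = 17 ≤ 23, throughput 8 + 4 = 12.
node-B + node-F: power draw 14 + 6 = 20 ≤ 23, throughput 7 + 4 = 11.
Best is node-G and node-F with total throughput 12.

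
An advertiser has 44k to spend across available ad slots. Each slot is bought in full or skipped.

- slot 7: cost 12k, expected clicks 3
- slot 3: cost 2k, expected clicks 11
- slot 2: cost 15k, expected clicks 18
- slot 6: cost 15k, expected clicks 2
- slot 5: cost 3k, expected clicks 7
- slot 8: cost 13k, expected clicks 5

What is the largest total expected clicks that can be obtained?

41

Allowing fractional choices, the relaxed optimum would be about 43.8, but ad slots are indivisible.
slot 3 + slot 2 + slot 5 + slot 8: cost 2 + 15 + 3 + 13 = 33 ≤ 44, expected clicks 11 + 18 + 7 + 5 = 41.
slot 3 + slot 2 + slot 6 + slot 5: cost 2 + 15 + 15 + 3 = 35 ≤ 44, expected clicks 11 + 18 + 2 + 7 = 38.
slot 7 + slot 3 + slot 2 + slot 5: cost 12 + 2 + 15 + 3 = 32 ≤ 44, expected clicks 3 + 11 + 18 + 7 = 39.
Best is slot 3, slot 2, slot 5, and slot 8 with total expected clicks 41.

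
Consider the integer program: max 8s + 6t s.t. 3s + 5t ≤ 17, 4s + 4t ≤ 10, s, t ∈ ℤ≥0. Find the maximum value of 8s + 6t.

(s,t)=(2,0) is feasible, giving 16.
(s,t)=(1,1) is feasible, giving 14.
(s,t)=(1,0) is feasible, giving 8.
The best lattice point is (2,0), giving 16.

16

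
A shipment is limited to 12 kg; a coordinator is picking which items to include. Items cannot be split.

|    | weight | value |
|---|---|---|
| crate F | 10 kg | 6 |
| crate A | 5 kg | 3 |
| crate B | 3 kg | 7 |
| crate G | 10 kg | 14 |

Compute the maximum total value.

Treat it as a binary knapsack problem.
Take crate G: weight 10 ≤ 12, value 14.
No other feasible combination does better.

14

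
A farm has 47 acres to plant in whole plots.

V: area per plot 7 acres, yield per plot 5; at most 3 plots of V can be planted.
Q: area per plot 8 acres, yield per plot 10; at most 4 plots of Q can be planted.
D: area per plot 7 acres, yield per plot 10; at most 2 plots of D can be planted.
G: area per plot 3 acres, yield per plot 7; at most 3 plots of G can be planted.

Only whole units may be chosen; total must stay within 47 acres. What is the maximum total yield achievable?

71

Take 3×Q, 2×D, and 3×G: area 47 ≤ 47, yield 3·10 + 2·10 + 3·7 = 71.
G has the best ratio (7/3) and is taken to its limit of 3; remaining capacity is filled optimally with the others.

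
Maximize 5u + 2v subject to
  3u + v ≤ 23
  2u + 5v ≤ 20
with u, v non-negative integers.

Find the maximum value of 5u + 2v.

The continuous relaxation peaks at (7.31, 1.08) with value 38.69; rounding to a feasible lattice point costs some objective.
(u,v)=(7,1) is feasible, giving 37.
(u,v)=(7,0) is feasible, giving 35.
(u,v)=(6,1) is feasible, giving 32.
(u,v)=(6,0) is feasible, giving 30.
The best lattice point is (7,1), giving 37.

37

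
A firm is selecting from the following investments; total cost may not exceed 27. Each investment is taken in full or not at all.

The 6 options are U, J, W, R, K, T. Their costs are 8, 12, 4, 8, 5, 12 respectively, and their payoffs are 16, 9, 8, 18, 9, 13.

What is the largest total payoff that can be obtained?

51

Take U, W, R, and K: cost 8 + 4 + 8 + 5 = 25 ≤ 27, payoff 16 + 8 + 18 + 9 = 51.
No other feasible combination does better.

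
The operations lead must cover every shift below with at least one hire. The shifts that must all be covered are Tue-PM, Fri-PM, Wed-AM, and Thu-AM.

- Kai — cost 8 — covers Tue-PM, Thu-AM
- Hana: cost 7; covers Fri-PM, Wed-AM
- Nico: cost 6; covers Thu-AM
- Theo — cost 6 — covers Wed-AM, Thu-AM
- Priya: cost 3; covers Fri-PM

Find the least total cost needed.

15

The greedy cost-per-new-shift heuristic would pick Theo, Priya, and Kai for 17, but a cheaper cover exists.
Choose Kai and Hana: together they cover Tue-PM, Fri-PM, Wed-AM, Thu-AM — every shift.
Total cost: 8 + 7 = 15.
No cover costs less than 15.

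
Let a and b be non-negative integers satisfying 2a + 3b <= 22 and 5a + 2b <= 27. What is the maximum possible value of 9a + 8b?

(a,b)=(3,5): 2·3+3·5=21≤22, 5·3+2·5=25≤27, objective 67.
(a,b)=(2,6): 2·2+3·6=22≤22, 5·2+2·6=22≤27, objective 66.
(a,b)=(3,4): 2·3+3·4=18≤22, 5·3+2·4=23≤27, objective 59.
Maximum is 67 at (a,b)=(3,5).

67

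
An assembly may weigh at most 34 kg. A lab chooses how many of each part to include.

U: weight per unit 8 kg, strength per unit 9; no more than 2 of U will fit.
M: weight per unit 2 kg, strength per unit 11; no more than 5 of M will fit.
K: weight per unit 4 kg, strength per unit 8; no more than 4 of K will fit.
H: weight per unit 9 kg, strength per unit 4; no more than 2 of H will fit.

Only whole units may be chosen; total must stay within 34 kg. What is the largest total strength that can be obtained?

1×U, 5×M, and 4×K: weight 34 ≤ 34, strength 1·9 + 5·11 + 4·8 = 96.
2×U, 5×M, and 2×K: weight 34 ≤ 34, strength 2·9 + 5·11 + 2·8 = 89.
Best is 96.

96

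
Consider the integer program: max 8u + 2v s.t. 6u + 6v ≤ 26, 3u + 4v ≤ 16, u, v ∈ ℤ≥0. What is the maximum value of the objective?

32

The continuous relaxation peaks at (4.33, 0) with value 34.67; rounding to a feasible lattice point costs some objective.
(u,v)=(4,0): 6·4+6·0=24≤26, 3·4+4·0=12≤16, objective 32.
(u,v)=(3,1): 6·3+6·1=24≤26, 3·3+4·1=13≤16, objective 26.
(u,v)=(3,0): 6·3+6·0=18≤26, 3·3+4·0=9≤16, objective 24.
Maximum is 32 at (u,v)=(4,0).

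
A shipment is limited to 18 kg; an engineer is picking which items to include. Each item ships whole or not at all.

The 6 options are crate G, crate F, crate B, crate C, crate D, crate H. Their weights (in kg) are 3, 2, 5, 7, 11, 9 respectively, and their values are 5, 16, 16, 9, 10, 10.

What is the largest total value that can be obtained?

46

Allowing fractional choices, the relaxed optimum would be about 47.1, but items are indivisible.
crate F + crate B + crate H: weight 2 + 5 + 9 = 16 ≤ 18, value 16 + 16 + 10 = 42.
crate G + crate F + crate B + crate C: weight 3 + 2 + 5 + 7 = 17 ≤ 18, value 5 + 16 + 16 + 9 = 46.
crate F + crate B + crate D: weight 2 + 5 + 11 = 18 ≤ 18, value 16 + 16 + 10 = 42.
Best is crate G, crate F, crate B, and crate C with total value 46.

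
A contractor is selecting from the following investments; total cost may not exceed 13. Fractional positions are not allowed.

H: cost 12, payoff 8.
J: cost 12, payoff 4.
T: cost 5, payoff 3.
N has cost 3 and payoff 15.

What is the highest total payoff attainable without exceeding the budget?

Allowing fractional choices, the relaxed optimum would be about 21.7, but investments are indivisible.
N: cost 3 ≤ 13, payoff 15.
T + N: cost 5 + 3 = 8 ≤ 13, payoff 3 + 15 = 18.
Best is T and N with total payoff 18.

18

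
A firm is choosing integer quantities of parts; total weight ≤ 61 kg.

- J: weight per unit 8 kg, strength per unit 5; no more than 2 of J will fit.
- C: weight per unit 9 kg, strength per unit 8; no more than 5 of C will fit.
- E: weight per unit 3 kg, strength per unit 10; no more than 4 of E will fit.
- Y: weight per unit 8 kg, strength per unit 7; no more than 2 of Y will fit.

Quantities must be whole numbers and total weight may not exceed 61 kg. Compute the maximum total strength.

80

4×C, 4×E, and 1×Y: weight 56 ≤ 61, strength 4·8 + 4·10 + 1·7 = 79.
5×C and 4×E: weight 57 ≤ 61, strength 5·8 + 4·10 = 80.
Best is 80.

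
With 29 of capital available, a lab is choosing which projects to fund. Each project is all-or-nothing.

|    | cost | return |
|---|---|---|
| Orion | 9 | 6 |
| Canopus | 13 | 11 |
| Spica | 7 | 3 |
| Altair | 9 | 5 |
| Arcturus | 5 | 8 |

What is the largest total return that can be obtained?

Orion + Canopus + Arcturus: cost 9 + 13 + 5 = 27 ≤ 29, return 6 + 11 + 8 = 25.
Canopus + Altair + Arcturus: cost 13 + 9 + 5 = 27 ≤ 29, return 11 + 5 + 8 = 24.
Canopus + Spica + Arcturus: cost 13 + 7 + 5 = 25 ≤ 29, return 11 + 3 + 8 = 22.
Best is Orion, Canopus, and Arcturus with total return 25.

25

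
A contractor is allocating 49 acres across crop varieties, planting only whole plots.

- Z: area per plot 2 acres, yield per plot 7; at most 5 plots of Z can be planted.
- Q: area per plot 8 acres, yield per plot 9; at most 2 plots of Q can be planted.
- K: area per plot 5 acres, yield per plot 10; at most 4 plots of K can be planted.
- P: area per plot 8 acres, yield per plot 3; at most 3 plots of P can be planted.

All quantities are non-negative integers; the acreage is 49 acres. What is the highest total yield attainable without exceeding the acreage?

93

5×Z, 1×Q, 4×K, and 1×P: area 46 ≤ 49, yield 5·7 + 1·9 + 4·10 + 1·3 = 87.
5×Z, 2×Q, and 4×K: area 46 ≤ 49, yield 5·7 + 2·9 + 4·10 = 93.
Best is 93.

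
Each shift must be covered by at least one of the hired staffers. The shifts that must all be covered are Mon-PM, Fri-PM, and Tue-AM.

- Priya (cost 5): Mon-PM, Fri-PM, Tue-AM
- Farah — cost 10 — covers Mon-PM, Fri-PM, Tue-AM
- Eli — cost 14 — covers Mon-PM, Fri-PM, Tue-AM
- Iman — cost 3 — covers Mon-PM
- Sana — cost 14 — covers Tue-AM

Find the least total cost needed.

5

Priya alone covers Mon-PM, Fri-PM, Tue-AM — every shift.
Total cost: 5.
No cover costs less than 5.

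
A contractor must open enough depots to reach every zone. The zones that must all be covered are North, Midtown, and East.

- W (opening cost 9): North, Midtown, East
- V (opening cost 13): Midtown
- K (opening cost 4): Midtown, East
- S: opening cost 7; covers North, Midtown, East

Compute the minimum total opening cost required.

The greedy cost-per-new-zone heuristic would pick K and S for 11, but a cheaper cover exists.
S alone covers North, Midtown, East — every zone.
Total opening cost: 7.
No cover costs less than 7.

7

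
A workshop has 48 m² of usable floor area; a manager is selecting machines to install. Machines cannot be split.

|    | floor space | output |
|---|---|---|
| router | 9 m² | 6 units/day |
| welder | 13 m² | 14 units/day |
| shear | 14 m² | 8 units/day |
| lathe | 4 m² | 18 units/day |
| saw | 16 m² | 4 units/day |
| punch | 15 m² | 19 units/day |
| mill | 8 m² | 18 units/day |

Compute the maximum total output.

Take welder, lathe, punch, and mill: floor space 13 + 4 + 15 + 8 = 40 ≤ 48, output 14 + 18 + 19 + 18 = 69.
No other feasible combination does better.

69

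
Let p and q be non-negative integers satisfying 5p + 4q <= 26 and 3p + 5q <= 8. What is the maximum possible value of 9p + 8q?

Relaxing integrality, the LP optimum is 24.00 at (p,q) = (2.67, 0), which is not an integer point.
(p,q)=(2,0): 5·2+4·0=10≤26, 3·2+5·0=6≤8, objective 18.
(p,q)=(1,1): 5·1+4·1=9≤26, 3·1+5·1=8≤8, objective 17.
(p,q)=(1,0): 5·1+4·0=5≤26, 3·1+5·0=3≤8, objective 9.
Maximum is 18 at (p,q)=(2,0).

18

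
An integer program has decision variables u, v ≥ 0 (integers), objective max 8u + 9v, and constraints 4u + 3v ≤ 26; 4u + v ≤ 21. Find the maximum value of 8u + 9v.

72

(u,v)=(0,8) is feasible, giving 72.
(u,v)=(1,7) is feasible, giving 71.
(u,v)=(0,7) is feasible, giving 63.
No feasible integer point exceeds 72.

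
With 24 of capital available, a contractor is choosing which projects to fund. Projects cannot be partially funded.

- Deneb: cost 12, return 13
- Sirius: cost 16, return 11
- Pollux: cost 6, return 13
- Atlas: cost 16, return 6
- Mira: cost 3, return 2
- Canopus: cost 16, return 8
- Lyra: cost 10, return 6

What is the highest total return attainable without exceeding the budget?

28

Deneb + Pollux: cost 12 + 6 = 18 ≤ 24, return 13 + 13 = 26.
Deneb + Pollux + Mira: cost 12 + 6 + 3 = 21 ≤ 24, return 13 + 13 + 2 = 28.
Sirius + Pollux: cost 16 + 6 = 22 ≤ 24, return 11 + 13 = 24.
Best is Deneb, Pollux, and Mira with total return 28.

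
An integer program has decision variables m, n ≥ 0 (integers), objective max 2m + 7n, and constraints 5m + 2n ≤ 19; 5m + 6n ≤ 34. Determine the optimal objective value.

Relaxing integrality, the LP optimum is 39.67 at (m,n) = (0, 5.67), which is not an integer point.
(m,n)=(0,5): 5·0+2·5=10≤19, 5·0+6·5=30≤34, objective 35.
(m,n)=(1,4): 5·1+2·4=13≤19, 5·1+6·4=29≤34, objective 30.
(m,n)=(0,4): 5·0+2·4=8≤19, 5·0+6·4=24≤34, objective 28.
Maximum is 35 at (m,n)=(0,5).

35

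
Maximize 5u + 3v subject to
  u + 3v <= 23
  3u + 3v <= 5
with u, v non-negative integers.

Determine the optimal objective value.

5

Relaxing integrality, the LP optimum is 8.33 at (u,v) = (1.67, 0), which is not an integer point.
(u,v)=(1,0) is feasible, giving 5.
(u,v)=(0,1) is feasible, giving 3.
(u,v)=(0,0) is feasible, giving 0.
Maximum is 5 at (u,v)=(1,0).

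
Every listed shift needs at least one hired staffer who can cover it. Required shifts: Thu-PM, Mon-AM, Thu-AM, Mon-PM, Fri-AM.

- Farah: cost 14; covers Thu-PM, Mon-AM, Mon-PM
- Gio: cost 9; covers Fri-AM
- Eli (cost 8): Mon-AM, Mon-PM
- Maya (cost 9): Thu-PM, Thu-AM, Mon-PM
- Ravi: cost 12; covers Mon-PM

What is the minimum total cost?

This is a weighted set-cover instance.
Choose Gio, Eli, and Maya: together they cover Thu-PM, Mon-AM, Thu-AM, Mon-PM, Fri-AM — every shift.
Total cost: 9 + 8 + 9 = 26.
No cover costs less than 26.

26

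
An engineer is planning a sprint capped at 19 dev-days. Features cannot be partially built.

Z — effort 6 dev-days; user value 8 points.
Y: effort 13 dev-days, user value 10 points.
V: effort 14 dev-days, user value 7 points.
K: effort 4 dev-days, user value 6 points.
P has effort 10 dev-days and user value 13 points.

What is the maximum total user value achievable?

21

Allowing fractional choices, the relaxed optimum would be about 25.7, but features are indivisible.
Z + Y: effort 6 + 13 = 19 ≤ 19, user value 8 + 10 = 18.
Z + P: effort 6 + 10 = 16 ≤ 19, user value 8 + 13 = 21.
K + P: effort 4 + 10 = 14 ≤ 19, user value 6 + 13 = 19.
Best is Z and P with total user value 21.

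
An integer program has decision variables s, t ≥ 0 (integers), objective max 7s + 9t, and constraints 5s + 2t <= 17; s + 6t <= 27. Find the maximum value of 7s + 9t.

43

(s,t)=(1,4): 5·1+2·4=13≤17, 1·1+6·4=25≤27, objective 43.
(s,t)=(2,3): 5·2+2·3=16≤17, 1·2+6·3=20≤27, objective 41.
No feasible integer point exceeds 43.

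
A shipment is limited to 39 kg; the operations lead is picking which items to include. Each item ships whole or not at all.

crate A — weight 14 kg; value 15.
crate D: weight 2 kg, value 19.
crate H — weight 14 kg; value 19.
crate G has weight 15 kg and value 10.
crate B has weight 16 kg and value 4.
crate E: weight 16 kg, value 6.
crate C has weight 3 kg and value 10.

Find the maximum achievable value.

63

Take crate A, crate D, crate H, and crate C: weight 14 + 2 + 14 + 3 = 33 ≤ 39, value 15 + 19 + 19 + 10 = 63.
No other feasible combination does better.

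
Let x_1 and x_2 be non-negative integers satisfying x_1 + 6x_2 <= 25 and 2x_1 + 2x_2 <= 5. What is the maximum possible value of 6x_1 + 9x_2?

18

(x_1,x_2)=(0,2): 1·0+6·2=12≤25, 2·0+2·2=4≤5, objective 18.
(x_1,x_2)=(1,1): 1·1+6·1=7≤25, 2·1+2·1=4≤5, objective 15.
The best lattice point is (0,2), giving 18.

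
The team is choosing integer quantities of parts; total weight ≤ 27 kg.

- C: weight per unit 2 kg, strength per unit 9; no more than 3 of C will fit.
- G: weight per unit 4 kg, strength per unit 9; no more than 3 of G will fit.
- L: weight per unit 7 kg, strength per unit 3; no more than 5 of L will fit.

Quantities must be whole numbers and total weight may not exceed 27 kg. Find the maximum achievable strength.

Take 3×C, 3×G, and 1×L: weight 25 ≤ 27, strength 3·9 + 3·9 + 1·3 = 57.
C has the best ratio (9/2) and is taken to its limit of 3; remaining capacity is filled optimally with the others.

57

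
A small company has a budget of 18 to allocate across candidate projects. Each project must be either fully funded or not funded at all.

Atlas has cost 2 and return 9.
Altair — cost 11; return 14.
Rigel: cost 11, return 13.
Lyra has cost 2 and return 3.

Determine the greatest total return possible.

Take Atlas, Altair, and Lyra: cost 2 + 11 + 2 = 15 ≤ 18, return 9 + 14 + 3 = 26.
No other feasible combination does better.

26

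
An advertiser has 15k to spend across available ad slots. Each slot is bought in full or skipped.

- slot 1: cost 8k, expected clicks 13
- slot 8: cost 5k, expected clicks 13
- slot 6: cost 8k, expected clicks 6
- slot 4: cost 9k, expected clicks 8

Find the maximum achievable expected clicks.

26

Allowing fractional choices, the relaxed optimum would be about 27.8, but ad slots are indivisible.
slot 1 + slot 8: cost 8 + 5 = 13 ≤ 15, expected clicks 13 + 13 = 26.
slot 8 + slot 4: cost 5 + 9 = 14 ≤ 15, expected clicks 13 + 8 = 21.
slot 8 + slot 6: cost 5 + 8 = 13 ≤ 15, expected clicks 13 + 6 = 19.
Best is slot 1 and slot 8 with total expected clicks 26.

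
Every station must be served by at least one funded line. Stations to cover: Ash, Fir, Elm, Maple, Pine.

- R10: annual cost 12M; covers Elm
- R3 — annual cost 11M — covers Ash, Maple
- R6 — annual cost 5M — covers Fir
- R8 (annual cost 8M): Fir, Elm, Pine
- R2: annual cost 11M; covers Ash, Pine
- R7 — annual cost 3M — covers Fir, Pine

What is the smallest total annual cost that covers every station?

The greedy cost-per-new-station heuristic would pick R7, R3, and R8 for 22, but a cheaper cover exists.
Choose R3 and R8: together they cover Ash, Fir, Elm, Maple, Pine — every station.
Total annual cost: 11 + 8 = 19.
No cover costs less than 19.

19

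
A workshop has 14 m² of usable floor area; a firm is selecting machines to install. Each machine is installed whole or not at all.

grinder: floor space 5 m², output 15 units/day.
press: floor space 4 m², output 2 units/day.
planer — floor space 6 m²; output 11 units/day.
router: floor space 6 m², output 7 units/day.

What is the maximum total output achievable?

Take grinder and planer: floor space 5 + 6 = 11 ≤ 14, output 15 + 11 = 26.
No other feasible combination does better.

26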